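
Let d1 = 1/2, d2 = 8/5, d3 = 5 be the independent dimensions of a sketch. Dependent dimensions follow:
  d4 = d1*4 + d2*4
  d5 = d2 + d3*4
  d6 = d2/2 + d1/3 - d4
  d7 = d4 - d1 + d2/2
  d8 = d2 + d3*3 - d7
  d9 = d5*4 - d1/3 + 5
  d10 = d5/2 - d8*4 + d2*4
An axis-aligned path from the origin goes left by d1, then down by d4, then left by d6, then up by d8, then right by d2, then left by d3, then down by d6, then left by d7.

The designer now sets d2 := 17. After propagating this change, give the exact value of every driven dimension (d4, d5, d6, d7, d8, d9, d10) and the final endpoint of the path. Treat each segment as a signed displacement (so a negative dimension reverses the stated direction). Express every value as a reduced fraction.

d4 = 70
d5 = 37
d6 = -184/3
d7 = 78
d8 = -46
d9 = 917/6
d10 = 541/2
endpoint = (-31/6, -164/3)

Apply edit: d2 := 17
  d4 = d1*4 + d2*4 = 70
  d5 = d2 + d3*4 = 37
  d6 = d2/2 + d1/3 - d4 = -184/3
  d7 = d4 - d1 + d2/2 = 78
  d8 = d2 + d3*3 - d7 = -46
  d9 = d5*4 - d1/3 + 5 = 917/6
  d10 = d5/2 - d8*4 + d2*4 = 541/2
Walk from origin (0, 0):
  seg 1: left by d1 = 1/2 → (-1/2, 0)
  seg 2: down by d4 = 70 → (-1/2, -70)
  seg 3: left by d6 = -184/3 → (365/6, -70)
  seg 4: up by d8 = -46 → (365/6, -116)
  seg 5: right by d2 = 17 → (467/6, -116)
  seg 6: left by d3 = 5 → (437/6, -116)
  seg 7: down by d6 = -184/3 → (437/6, -164/3)
  seg 8: left by d7 = 78 → (-31/6, -164/3)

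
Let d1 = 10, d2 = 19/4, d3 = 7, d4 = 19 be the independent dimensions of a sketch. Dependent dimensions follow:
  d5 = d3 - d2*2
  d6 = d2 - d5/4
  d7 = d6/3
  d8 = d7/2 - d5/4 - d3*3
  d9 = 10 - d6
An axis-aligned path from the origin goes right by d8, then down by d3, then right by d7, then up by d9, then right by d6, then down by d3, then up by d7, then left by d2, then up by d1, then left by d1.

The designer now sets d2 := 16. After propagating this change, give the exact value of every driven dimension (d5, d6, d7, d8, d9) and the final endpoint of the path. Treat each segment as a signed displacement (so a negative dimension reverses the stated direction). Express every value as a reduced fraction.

Apply edit: d2 := 16
  d5 = d3 - d2*2 = -25
  d6 = d2 - d5/4 = 89/4
  d7 = d6/3 = 89/12
  d8 = d7/2 - d5/4 - d3*3 = -265/24
  d9 = 10 - d6 = -49/4
Walk from origin (0, 0):
  seg 1: right by d8 = -265/24 → (-265/24, 0)
  seg 2: down by d3 = 7 → (-265/24, -7)
  seg 3: right by d7 = 89/12 → (-29/8, -7)
  seg 4: up by d9 = -49/4 → (-29/8, -77/4)
  seg 5: right by d6 = 89/4 → (149/8, -77/4)
  seg 6: down by d3 = 7 → (149/8, -105/4)
  seg 7: up by d7 = 89/12 → (149/8, -113/6)
  seg 8: left by d2 = 16 → (21/8, -113/6)
  seg 9: up by d1 = 10 → (21/8, -53/6)
  seg 10: left by d1 = 10 → (-59/8, -53/6)

d5 = -25
d6 = 89/4
d7 = 89/12
d8 = -265/24
d9 = -49/4
endpoint = (-59/8, -53/6)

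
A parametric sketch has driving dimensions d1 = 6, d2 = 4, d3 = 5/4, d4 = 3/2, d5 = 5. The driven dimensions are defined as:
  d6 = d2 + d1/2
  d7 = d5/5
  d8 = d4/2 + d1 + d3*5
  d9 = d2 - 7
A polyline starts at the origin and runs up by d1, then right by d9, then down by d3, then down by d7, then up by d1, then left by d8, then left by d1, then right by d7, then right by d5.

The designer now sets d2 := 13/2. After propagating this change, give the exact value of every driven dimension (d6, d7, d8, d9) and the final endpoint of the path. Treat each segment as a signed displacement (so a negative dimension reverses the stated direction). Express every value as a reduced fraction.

Apply edit: d2 := 13/2
  d6 = d2 + d1/2 = 19/2
  d7 = d5/5 = 1
  d8 = d4/2 + d1 + d3*5 = 13
  d9 = d2 - 7 = -1/2
Walk from origin (0, 0):
  seg 1: up by d1 = 6 → (0, 6)
  seg 2: right by d9 = -1/2 → (-1/2, 6)
  seg 3: down by d3 = 5/4 → (-1/2, 19/4)
  seg 4: down by d7 = 1 → (-1/2, 15/4)
  seg 5: up by d1 = 6 → (-1/2, 39/4)
  seg 6: left by d8 = 13 → (-27/2, 39/4)
  seg 7: left by d1 = 6 → (-39/2, 39/4)
  seg 8: right by d7 = 1 → (-37/2, 39/4)
  seg 9: right by d5 = 5 → (-27/2, 39/4)

d6 = 19/2
d7 = 1
d8 = 13
d9 = -1/2
endpoint = (-27/2, 39/4)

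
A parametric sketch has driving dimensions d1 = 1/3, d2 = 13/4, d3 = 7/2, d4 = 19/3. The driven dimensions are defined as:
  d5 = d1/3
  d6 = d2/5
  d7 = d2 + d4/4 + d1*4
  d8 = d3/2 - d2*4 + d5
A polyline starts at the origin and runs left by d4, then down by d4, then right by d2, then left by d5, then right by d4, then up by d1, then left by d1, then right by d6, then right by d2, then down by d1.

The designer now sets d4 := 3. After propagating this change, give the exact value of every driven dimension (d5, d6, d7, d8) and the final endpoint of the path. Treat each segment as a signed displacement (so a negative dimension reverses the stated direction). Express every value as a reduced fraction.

d5 = 1/9
d6 = 13/20
d7 = 16/3
d8 = -401/36
endpoint = (1207/180, -3)

Apply edit: d4 := 3
  d5 = d1/3 = 1/9
  d6 = d2/5 = 13/20
  d7 = d2 + d4/4 + d1*4 = 16/3
  d8 = d3/2 - d2*4 + d5 = -401/36
Walk from origin (0, 0):
  seg 1: left by d4 = 3 → (-3, 0)
  seg 2: down by d4 = 3 → (-3, -3)
  seg 3: right by d2 = 13/4 → (1/4, -3)
  seg 4: left by d5 = 1/9 → (5/36, -3)
  seg 5: right by d4 = 3 → (113/36, -3)
  seg 6: up by d1 = 1/3 → (113/36, -8/3)
  seg 7: left by d1 = 1/3 → (101/36, -8/3)
  seg 8: right by d6 = 13/20 → (311/90, -8/3)
  seg 9: right by d2 = 13/4 → (1207/180, -8/3)
  seg 10: down by d1 = 1/3 → (1207/180, -3)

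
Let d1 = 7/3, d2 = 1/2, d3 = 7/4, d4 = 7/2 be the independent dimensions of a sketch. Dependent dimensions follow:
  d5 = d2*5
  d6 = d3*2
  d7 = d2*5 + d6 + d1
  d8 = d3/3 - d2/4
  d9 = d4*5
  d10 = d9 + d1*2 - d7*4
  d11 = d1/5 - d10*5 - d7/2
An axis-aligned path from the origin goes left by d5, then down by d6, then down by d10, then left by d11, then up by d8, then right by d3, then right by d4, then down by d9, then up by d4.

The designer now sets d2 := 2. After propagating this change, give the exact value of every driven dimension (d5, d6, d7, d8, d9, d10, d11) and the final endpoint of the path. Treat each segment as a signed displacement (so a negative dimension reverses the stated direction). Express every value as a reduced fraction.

d5 = 10
d6 = 7/2
d7 = 95/6
d8 = 1/12
d9 = 35/2
d10 = -247/6
d11 = 11903/60
endpoint = (-3047/15, 95/4)

Apply edit: d2 := 2
  d5 = d2*5 = 10
  d6 = d3*2 = 7/2
  d7 = d2*5 + d6 + d1 = 95/6
  d8 = d3/3 - d2/4 = 1/12
  d9 = d4*5 = 35/2
  d10 = d9 + d1*2 - d7*4 = -247/6
  d11 = d1/5 - d10*5 - d7/2 = 11903/60
Walk from origin (0, 0):
  seg 1: left by d5 = 10 → (-10, 0)
  seg 2: down by d6 = 7/2 → (-10, -7/2)
  seg 3: down by d10 = -247/6 → (-10, 113/3)
  seg 4: left by d11 = 11903/60 → (-12503/60, 113/3)
  seg 5: up by d8 = 1/12 → (-12503/60, 151/4)
  seg 6: right by d3 = 7/4 → (-6199/30, 151/4)
  seg 7: right by d4 = 7/2 → (-3047/15, 151/4)
  seg 8: down by d9 = 35/2 → (-3047/15, 81/4)
  seg 9: up by d4 = 7/2 → (-3047/15, 95/4)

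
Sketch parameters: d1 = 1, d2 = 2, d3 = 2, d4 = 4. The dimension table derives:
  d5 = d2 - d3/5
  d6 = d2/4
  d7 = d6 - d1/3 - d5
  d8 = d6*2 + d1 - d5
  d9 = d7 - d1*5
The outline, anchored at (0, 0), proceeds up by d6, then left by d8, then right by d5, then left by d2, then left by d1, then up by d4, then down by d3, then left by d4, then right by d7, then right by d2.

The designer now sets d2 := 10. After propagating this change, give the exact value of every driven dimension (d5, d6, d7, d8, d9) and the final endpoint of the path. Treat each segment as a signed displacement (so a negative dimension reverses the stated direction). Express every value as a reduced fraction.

d5 = 48/5
d6 = 5/2
d7 = -223/30
d8 = -18/5
d9 = -373/30
endpoint = (23/30, 9/2)

Apply edit: d2 := 10
  d5 = d2 - d3/5 = 48/5
  d6 = d2/4 = 5/2
  d7 = d6 - d1/3 - d5 = -223/30
  d8 = d6*2 + d1 - d5 = -18/5
  d9 = d7 - d1*5 = -373/30
Walk from origin (0, 0):
  seg 1: up by d6 = 5/2 → (0, 5/2)
  seg 2: left by d8 = -18/5 → (18/5, 5/2)
  seg 3: right by d5 = 48/5 → (66/5, 5/2)
  seg 4: left by d2 = 10 → (16/5, 5/2)
  seg 5: left by d1 = 1 → (11/5, 5/2)
  seg 6: up by d4 = 4 → (11/5, 13/2)
  seg 7: down by d3 = 2 → (11/5, 9/2)
  seg 8: left by d4 = 4 → (-9/5, 9/2)
  seg 9: right by d7 = -223/30 → (-277/30, 9/2)
  seg 10: right by d2 = 10 → (23/30, 9/2)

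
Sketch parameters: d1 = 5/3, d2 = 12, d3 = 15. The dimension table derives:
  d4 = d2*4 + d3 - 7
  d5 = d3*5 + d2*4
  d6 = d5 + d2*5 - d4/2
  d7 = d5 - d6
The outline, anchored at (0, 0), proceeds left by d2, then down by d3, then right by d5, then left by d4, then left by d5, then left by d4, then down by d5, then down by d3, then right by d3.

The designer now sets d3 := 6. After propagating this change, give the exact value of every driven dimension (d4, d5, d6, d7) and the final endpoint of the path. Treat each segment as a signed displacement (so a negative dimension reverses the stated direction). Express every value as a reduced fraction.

d4 = 47
d5 = 78
d6 = 229/2
d7 = -73/2
endpoint = (-100, -90)

Apply edit: d3 := 6
  d4 = d2*4 + d3 - 7 = 47
  d5 = d3*5 + d2*4 = 78
  d6 = d5 + d2*5 - d4/2 = 229/2
  d7 = d5 - d6 = -73/2
Walk from origin (0, 0):
  seg 1: left by d2 = 12 → (-12, 0)
  seg 2: down by d3 = 6 → (-12, -6)
  seg 3: right by d5 = 78 → (66, -6)
  seg 4: left by d4 = 47 → (19, -6)
  seg 5: left by d5 = 78 → (-59, -6)
  seg 6: left by d4 = 47 → (-106, -6)
  seg 7: down by d5 = 78 → (-106, -84)
  seg 8: down by d3 = 6 → (-106, -90)
  seg 9: right by d3 = 6 → (-100, -90)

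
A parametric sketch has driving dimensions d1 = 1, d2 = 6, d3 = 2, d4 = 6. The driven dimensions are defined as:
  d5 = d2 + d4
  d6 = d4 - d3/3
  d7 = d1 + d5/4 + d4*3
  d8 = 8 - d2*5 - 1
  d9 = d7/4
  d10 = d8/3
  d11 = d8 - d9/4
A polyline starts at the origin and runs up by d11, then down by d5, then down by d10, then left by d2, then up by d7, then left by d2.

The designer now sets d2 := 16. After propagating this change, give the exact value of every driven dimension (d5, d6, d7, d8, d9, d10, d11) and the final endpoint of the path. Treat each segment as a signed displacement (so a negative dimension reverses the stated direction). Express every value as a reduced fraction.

d5 = 22
d6 = 16/3
d7 = 49/2
d8 = -73
d9 = 49/8
d10 = -73/3
d11 = -2385/32
endpoint = (-32, -4579/96)

Apply edit: d2 := 16
  d5 = d2 + d4 = 22
  d6 = d4 - d3/3 = 16/3
  d7 = d1 + d5/4 + d4*3 = 49/2
  d8 = 8 - d2*5 - 1 = -73
  d9 = d7/4 = 49/8
  d10 = d8/3 = -73/3
  d11 = d8 - d9/4 = -2385/32
Walk from origin (0, 0):
  seg 1: up by d11 = -2385/32 → (0, -2385/32)
  seg 2: down by d5 = 22 → (0, -3089/32)
  seg 3: down by d10 = -73/3 → (0, -6931/96)
  seg 4: left by d2 = 16 → (-16, -6931/96)
  seg 5: up by d7 = 49/2 → (-16, -4579/96)
  seg 6: left by d2 = 16 → (-32, -4579/96)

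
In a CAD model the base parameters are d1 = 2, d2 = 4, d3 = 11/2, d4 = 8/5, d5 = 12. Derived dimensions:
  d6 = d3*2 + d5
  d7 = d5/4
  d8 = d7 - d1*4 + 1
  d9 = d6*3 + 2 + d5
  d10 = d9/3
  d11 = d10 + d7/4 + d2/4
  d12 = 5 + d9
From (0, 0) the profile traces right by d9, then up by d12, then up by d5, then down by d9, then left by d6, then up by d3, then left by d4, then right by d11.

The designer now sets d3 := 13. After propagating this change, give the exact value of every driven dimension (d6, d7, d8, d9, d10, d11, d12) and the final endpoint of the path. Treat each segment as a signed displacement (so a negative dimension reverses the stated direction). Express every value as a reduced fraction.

Apply edit: d3 := 13
  d6 = d3*2 + d5 = 38
  d7 = d5/4 = 3
  d8 = d7 - d1*4 + 1 = -4
  d9 = d6*3 + 2 + d5 = 128
  d10 = d9/3 = 128/3
  d11 = d10 + d7/4 + d2/4 = 533/12
  d12 = 5 + d9 = 133
Walk from origin (0, 0):
  seg 1: right by d9 = 128 → (128, 0)
  seg 2: up by d12 = 133 → (128, 133)
  seg 3: up by d5 = 12 → (128, 145)
  seg 4: down by d9 = 128 → (128, 17)
  seg 5: left by d6 = 38 → (90, 17)
  seg 6: up by d3 = 13 → (90, 30)
  seg 7: left by d4 = 8/5 → (442/5, 30)
  seg 8: right by d11 = 533/12 → (7969/60, 30)

d6 = 38
d7 = 3
d8 = -4
d9 = 128
d10 = 128/3
d11 = 533/12
d12 = 133
endpoint = (7969/60, 30)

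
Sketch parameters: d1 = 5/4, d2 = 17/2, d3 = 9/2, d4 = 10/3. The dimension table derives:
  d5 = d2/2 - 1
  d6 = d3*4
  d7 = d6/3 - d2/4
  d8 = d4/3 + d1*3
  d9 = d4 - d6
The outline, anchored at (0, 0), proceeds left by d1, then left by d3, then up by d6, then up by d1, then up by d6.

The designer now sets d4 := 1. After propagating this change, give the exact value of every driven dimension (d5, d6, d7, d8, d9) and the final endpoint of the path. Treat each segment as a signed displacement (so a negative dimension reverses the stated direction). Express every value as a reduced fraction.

d5 = 13/4
d6 = 18
d7 = 31/8
d8 = 49/12
d9 = -17
endpoint = (-23/4, 149/4)

Apply edit: d4 := 1
  d5 = d2/2 - 1 = 13/4
  d6 = d3*4 = 18
  d7 = d6/3 - d2/4 = 31/8
  d8 = d4/3 + d1*3 = 49/12
  d9 = d4 - d6 = -17
Walk from origin (0, 0):
  seg 1: left by d1 = 5/4 → (-5/4, 0)
  seg 2: left by d3 = 9/2 → (-23/4, 0)
  seg 3: up by d6 = 18 → (-23/4, 18)
  seg 4: up by d1 = 5/4 → (-23/4, 77/4)
  seg 5: up by d6 = 18 → (-23/4, 149/4)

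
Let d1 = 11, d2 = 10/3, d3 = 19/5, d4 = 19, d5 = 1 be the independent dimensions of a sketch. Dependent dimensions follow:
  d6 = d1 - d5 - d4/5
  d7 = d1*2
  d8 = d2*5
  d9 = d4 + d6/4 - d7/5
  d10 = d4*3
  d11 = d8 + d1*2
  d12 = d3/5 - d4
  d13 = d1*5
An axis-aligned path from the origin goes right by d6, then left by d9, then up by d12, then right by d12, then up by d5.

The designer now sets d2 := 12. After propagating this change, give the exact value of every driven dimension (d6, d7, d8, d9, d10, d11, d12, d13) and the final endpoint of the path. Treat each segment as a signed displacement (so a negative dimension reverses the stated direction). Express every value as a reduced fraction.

Apply edit: d2 := 12
  d6 = d1 - d5 - d4/5 = 31/5
  d7 = d1*2 = 22
  d8 = d2*5 = 60
  d9 = d4 + d6/4 - d7/5 = 323/20
  d10 = d4*3 = 57
  d11 = d8 + d1*2 = 82
  d12 = d3/5 - d4 = -456/25
  d13 = d1*5 = 55
Walk from origin (0, 0):
  seg 1: right by d6 = 31/5 → (31/5, 0)
  seg 2: left by d9 = 323/20 → (-199/20, 0)
  seg 3: up by d12 = -456/25 → (-199/20, -456/25)
  seg 4: right by d12 = -456/25 → (-2819/100, -456/25)
  seg 5: up by d5 = 1 → (-2819/100, -431/25)

d6 = 31/5
d7 = 22
d8 = 60
d9 = 323/20
d10 = 57
d11 = 82
d12 = -456/25
d13 = 55
endpoint = (-2819/100, -431/25)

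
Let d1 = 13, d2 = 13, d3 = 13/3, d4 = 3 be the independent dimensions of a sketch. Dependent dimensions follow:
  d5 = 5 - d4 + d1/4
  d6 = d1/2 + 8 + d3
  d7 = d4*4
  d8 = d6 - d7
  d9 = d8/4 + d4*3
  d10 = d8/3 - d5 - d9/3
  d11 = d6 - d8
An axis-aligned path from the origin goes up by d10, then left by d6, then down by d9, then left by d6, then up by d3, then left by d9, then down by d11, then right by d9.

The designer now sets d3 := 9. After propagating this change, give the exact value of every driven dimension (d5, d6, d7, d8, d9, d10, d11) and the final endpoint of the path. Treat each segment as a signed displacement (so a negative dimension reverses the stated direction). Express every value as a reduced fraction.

Apply edit: d3 := 9
  d5 = 5 - d4 + d1/4 = 21/4
  d6 = d1/2 + 8 + d3 = 47/2
  d7 = d4*4 = 12
  d8 = d6 - d7 = 23/2
  d9 = d8/4 + d4*3 = 95/8
  d10 = d8/3 - d5 - d9/3 = -43/8
  d11 = d6 - d8 = 12
Walk from origin (0, 0):
  seg 1: up by d10 = -43/8 → (0, -43/8)
  seg 2: left by d6 = 47/2 → (-47/2, -43/8)
  seg 3: down by d9 = 95/8 → (-47/2, -69/4)
  seg 4: left by d6 = 47/2 → (-47, -69/4)
  seg 5: up by d3 = 9 → (-47, -33/4)
  seg 6: left by d9 = 95/8 → (-471/8, -33/4)
  seg 7: down by d11 = 12 → (-471/8, -81/4)
  seg 8: right by d9 = 95/8 → (-47, -81/4)

d5 = 21/4
d6 = 47/2
d7 = 12
d8 = 23/2
d9 = 95/8
d10 = -43/8
d11 = 12
endpoint = (-47, -81/4)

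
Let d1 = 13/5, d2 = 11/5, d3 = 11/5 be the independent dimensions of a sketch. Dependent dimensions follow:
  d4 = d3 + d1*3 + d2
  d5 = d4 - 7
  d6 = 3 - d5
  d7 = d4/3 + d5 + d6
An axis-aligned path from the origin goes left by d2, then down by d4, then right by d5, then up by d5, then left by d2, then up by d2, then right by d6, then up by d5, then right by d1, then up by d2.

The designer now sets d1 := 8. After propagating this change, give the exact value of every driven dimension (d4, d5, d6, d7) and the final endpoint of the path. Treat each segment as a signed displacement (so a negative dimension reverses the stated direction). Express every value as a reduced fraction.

d4 = 142/5
d5 = 107/5
d6 = -92/5
d7 = 187/15
endpoint = (33/5, 94/5)

Apply edit: d1 := 8
  d4 = d3 + d1*3 + d2 = 142/5
  d5 = d4 - 7 = 107/5
  d6 = 3 - d5 = -92/5
  d7 = d4/3 + d5 + d6 = 187/15
Walk from origin (0, 0):
  seg 1: left by d2 = 11/5 → (-11/5, 0)
  seg 2: down by d4 = 142/5 → (-11/5, -142/5)
  seg 3: right by d5 = 107/5 → (96/5, -142/5)
  seg 4: up by d5 = 107/5 → (96/5, -7)
  seg 5: left by d2 = 11/5 → (17, -7)
  seg 6: up by d2 = 11/5 → (17, -24/5)
  seg 7: right by d6 = -92/5 → (-7/5, -24/5)
  seg 8: up by d5 = 107/5 → (-7/5, 83/5)
  seg 9: right by d1 = 8 → (33/5, 83/5)
  seg 10: up by d2 = 11/5 → (33/5, 94/5)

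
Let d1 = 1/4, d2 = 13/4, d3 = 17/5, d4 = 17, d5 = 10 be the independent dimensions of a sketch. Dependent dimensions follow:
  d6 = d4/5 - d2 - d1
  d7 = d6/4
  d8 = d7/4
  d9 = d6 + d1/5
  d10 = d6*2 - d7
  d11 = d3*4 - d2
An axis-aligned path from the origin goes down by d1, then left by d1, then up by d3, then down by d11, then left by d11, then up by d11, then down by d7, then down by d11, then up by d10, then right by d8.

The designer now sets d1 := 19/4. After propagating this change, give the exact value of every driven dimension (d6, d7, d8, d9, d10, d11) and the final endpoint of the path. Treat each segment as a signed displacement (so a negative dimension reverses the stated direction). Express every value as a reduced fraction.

d6 = -23/5
d7 = -23/20
d8 = -23/80
d9 = -73/20
d10 = -161/20
d11 = 207/20
endpoint = (-1231/80, -93/5)

Apply edit: d1 := 19/4
  d6 = d4/5 - d2 - d1 = -23/5
  d7 = d6/4 = -23/20
  d8 = d7/4 = -23/80
  d9 = d6 + d1/5 = -73/20
  d10 = d6*2 - d7 = -161/20
  d11 = d3*4 - d2 = 207/20
Walk from origin (0, 0):
  seg 1: down by d1 = 19/4 → (0, -19/4)
  seg 2: left by d1 = 19/4 → (-19/4, -19/4)
  seg 3: up by d3 = 17/5 → (-19/4, -27/20)
  seg 4: down by d11 = 207/20 → (-19/4, -117/10)
  seg 5: left by d11 = 207/20 → (-151/10, -117/10)
  seg 6: up by d11 = 207/20 → (-151/10, -27/20)
  seg 7: down by d7 = -23/20 → (-151/10, -1/5)
  seg 8: down by d11 = 207/20 → (-151/10, -211/20)
  seg 9: up by d10 = -161/20 → (-151/10, -93/5)
  seg 10: right by d8 = -23/80 → (-1231/80, -93/5)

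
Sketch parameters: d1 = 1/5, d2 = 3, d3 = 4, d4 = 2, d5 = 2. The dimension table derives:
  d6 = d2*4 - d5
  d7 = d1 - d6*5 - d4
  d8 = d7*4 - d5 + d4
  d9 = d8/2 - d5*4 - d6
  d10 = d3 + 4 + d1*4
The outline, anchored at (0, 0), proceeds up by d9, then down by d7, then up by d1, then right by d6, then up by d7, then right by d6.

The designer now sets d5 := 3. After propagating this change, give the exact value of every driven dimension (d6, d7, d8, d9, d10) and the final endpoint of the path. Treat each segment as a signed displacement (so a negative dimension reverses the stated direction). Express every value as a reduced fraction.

Apply edit: d5 := 3
  d6 = d2*4 - d5 = 9
  d7 = d1 - d6*5 - d4 = -234/5
  d8 = d7*4 - d5 + d4 = -941/5
  d9 = d8/2 - d5*4 - d6 = -1151/10
  d10 = d3 + 4 + d1*4 = 44/5
Walk from origin (0, 0):
  seg 1: up by d9 = -1151/10 → (0, -1151/10)
  seg 2: down by d7 = -234/5 → (0, -683/10)
  seg 3: up by d1 = 1/5 → (0, -681/10)
  seg 4: right by d6 = 9 → (9, -681/10)
  seg 5: up by d7 = -234/5 → (9, -1149/10)
  seg 6: right by d6 = 9 → (18, -1149/10)

d6 = 9
d7 = -234/5
d8 = -941/5
d9 = -1151/10
d10 = 44/5
endpoint = (18, -1149/10)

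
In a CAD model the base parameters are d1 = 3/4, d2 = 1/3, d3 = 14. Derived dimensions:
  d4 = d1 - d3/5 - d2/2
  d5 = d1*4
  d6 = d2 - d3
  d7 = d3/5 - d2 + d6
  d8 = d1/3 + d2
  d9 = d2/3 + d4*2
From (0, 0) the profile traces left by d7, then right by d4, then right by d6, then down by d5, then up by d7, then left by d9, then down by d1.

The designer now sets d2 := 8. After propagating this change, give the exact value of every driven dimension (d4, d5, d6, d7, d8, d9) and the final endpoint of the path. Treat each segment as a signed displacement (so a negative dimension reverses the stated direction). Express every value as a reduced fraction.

Apply edit: d2 := 8
  d4 = d1 - d3/5 - d2/2 = -121/20
  d5 = d1*4 = 3
  d6 = d2 - d3 = -6
  d7 = d3/5 - d2 + d6 = -56/5
  d8 = d1/3 + d2 = 33/4
  d9 = d2/3 + d4*2 = -283/30
Walk from origin (0, 0):
  seg 1: left by d7 = -56/5 → (56/5, 0)
  seg 2: right by d4 = -121/20 → (103/20, 0)
  seg 3: right by d6 = -6 → (-17/20, 0)
  seg 4: down by d5 = 3 → (-17/20, -3)
  seg 5: up by d7 = -56/5 → (-17/20, -71/5)
  seg 6: left by d9 = -283/30 → (103/12, -71/5)
  seg 7: down by d1 = 3/4 → (103/12, -299/20)

d4 = -121/20
d5 = 3
d6 = -6
d7 = -56/5
d8 = 33/4
d9 = -283/30
endpoint = (103/12, -299/20)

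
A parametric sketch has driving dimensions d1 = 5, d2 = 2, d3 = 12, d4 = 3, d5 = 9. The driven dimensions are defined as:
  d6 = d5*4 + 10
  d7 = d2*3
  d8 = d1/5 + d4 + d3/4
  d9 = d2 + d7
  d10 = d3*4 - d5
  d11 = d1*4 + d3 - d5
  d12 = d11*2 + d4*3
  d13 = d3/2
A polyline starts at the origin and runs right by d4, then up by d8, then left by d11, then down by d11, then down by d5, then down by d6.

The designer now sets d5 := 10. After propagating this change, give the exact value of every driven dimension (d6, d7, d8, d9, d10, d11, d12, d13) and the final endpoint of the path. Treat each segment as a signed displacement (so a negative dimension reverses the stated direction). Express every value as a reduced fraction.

d6 = 50
d7 = 6
d8 = 7
d9 = 8
d10 = 38
d11 = 22
d12 = 53
d13 = 6
endpoint = (-19, -75)

Apply edit: d5 := 10
  d6 = d5*4 + 10 = 50
  d7 = d2*3 = 6
  d8 = d1/5 + d4 + d3/4 = 7
  d9 = d2 + d7 = 8
  d10 = d3*4 - d5 = 38
  d11 = d1*4 + d3 - d5 = 22
  d12 = d11*2 + d4*3 = 53
  d13 = d3/2 = 6
Walk from origin (0, 0):
  seg 1: right by d4 = 3 → (3, 0)
  seg 2: up by d8 = 7 → (3, 7)
  seg 3: left by d11 = 22 → (-19, 7)
  seg 4: down by d11 = 22 → (-19, -15)
  seg 5: down by d5 = 10 → (-19, -25)
  seg 6: down by d6 = 50 → (-19, -75)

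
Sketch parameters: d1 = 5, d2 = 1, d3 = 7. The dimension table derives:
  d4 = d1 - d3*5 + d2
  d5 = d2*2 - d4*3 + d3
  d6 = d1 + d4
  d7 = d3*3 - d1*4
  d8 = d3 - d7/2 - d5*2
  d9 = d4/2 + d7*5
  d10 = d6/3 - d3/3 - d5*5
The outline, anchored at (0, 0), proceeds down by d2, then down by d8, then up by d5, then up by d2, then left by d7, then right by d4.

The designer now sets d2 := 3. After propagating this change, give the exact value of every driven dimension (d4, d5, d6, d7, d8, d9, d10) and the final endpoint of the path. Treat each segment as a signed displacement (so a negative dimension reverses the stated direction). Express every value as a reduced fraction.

Apply edit: d2 := 3
  d4 = d1 - d3*5 + d2 = -27
  d5 = d2*2 - d4*3 + d3 = 94
  d6 = d1 + d4 = -22
  d7 = d3*3 - d1*4 = 1
  d8 = d3 - d7/2 - d5*2 = -363/2
  d9 = d4/2 + d7*5 = -17/2
  d10 = d6/3 - d3/3 - d5*5 = -1439/3
Walk from origin (0, 0):
  seg 1: down by d2 = 3 → (0, -3)
  seg 2: down by d8 = -363/2 → (0, 357/2)
  seg 3: up by d5 = 94 → (0, 545/2)
  seg 4: up by d2 = 3 → (0, 551/2)
  seg 5: left by d7 = 1 → (-1, 551/2)
  seg 6: right by d4 = -27 → (-28, 551/2)

d4 = -27
d5 = 94
d6 = -22
d7 = 1
d8 = -363/2
d9 = -17/2
d10 = -1439/3
endpoint = (-28, 551/2)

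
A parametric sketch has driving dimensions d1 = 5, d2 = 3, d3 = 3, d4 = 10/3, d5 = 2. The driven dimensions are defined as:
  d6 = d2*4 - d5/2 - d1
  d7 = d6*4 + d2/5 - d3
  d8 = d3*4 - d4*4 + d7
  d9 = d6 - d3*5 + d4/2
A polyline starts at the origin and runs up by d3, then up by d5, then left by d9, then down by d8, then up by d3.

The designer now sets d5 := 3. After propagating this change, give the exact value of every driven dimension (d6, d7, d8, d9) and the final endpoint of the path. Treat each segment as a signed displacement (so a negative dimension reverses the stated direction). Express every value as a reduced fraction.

d6 = 11/2
d7 = 98/5
d8 = 274/15
d9 = -47/6
endpoint = (47/6, -139/15)

Apply edit: d5 := 3
  d6 = d2*4 - d5/2 - d1 = 11/2
  d7 = d6*4 + d2/5 - d3 = 98/5
  d8 = d3*4 - d4*4 + d7 = 274/15
  d9 = d6 - d3*5 + d4/2 = -47/6
Walk from origin (0, 0):
  seg 1: up by d3 = 3 → (0, 3)
  seg 2: up by d5 = 3 → (0, 6)
  seg 3: left by d9 = -47/6 → (47/6, 6)
  seg 4: down by d8 = 274/15 → (47/6, -184/15)
  seg 5: up by d3 = 3 → (47/6, -139/15)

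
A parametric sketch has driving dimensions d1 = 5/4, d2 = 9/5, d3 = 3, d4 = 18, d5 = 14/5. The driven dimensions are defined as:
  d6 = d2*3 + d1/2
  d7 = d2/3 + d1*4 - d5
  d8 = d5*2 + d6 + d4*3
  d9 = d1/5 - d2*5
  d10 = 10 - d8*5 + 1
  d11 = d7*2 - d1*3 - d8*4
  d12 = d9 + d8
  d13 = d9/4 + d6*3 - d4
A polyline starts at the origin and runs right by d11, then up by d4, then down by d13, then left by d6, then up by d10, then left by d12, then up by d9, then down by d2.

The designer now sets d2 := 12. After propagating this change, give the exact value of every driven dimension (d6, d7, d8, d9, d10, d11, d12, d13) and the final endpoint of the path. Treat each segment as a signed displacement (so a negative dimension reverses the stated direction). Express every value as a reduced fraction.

d6 = 293/8
d7 = 31/5
d8 = 3849/40
d9 = -239/4
d10 = -3761/8
d11 = -1505/4
d12 = 1459/40
d13 = 1231/16
endpoint = (-8987/20, -9613/16)

Apply edit: d2 := 12
  d6 = d2*3 + d1/2 = 293/8
  d7 = d2/3 + d1*4 - d5 = 31/5
  d8 = d5*2 + d6 + d4*3 = 3849/40
  d9 = d1/5 - d2*5 = -239/4
  d10 = 10 - d8*5 + 1 = -3761/8
  d11 = d7*2 - d1*3 - d8*4 = -1505/4
  d12 = d9 + d8 = 1459/40
  d13 = d9/4 + d6*3 - d4 = 1231/16
Walk from origin (0, 0):
  seg 1: right by d11 = -1505/4 → (-1505/4, 0)
  seg 2: up by d4 = 18 → (-1505/4, 18)
  seg 3: down by d13 = 1231/16 → (-1505/4, -943/16)
  seg 4: left by d6 = 293/8 → (-3303/8, -943/16)
  seg 5: up by d10 = -3761/8 → (-3303/8, -8465/16)
  seg 6: left by d12 = 1459/40 → (-8987/20, -8465/16)
  seg 7: up by d9 = -239/4 → (-8987/20, -9421/16)
  seg 8: down by d2 = 12 → (-8987/20, -9613/16)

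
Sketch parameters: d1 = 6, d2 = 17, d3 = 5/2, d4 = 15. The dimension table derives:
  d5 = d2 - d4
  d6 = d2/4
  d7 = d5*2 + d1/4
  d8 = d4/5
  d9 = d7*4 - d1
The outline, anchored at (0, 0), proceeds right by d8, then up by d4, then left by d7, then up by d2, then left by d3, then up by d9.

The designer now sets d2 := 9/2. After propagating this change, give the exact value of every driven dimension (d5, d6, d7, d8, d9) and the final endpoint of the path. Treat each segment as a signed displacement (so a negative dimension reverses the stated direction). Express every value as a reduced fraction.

d5 = -21/2
d6 = 9/8
d7 = -39/2
d8 = 3
d9 = -84
endpoint = (20, -129/2)

Apply edit: d2 := 9/2
  d5 = d2 - d4 = -21/2
  d6 = d2/4 = 9/8
  d7 = d5*2 + d1/4 = -39/2
  d8 = d4/5 = 3
  d9 = d7*4 - d1 = -84
Walk from origin (0, 0):
  seg 1: right by d8 = 3 → (3, 0)
  seg 2: up by d4 = 15 → (3, 15)
  seg 3: left by d7 = -39/2 → (45/2, 15)
  seg 4: up by d2 = 9/2 → (45/2, 39/2)
  seg 5: left by d3 = 5/2 → (20, 39/2)
  seg 6: up by d9 = -84 → (20, -129/2)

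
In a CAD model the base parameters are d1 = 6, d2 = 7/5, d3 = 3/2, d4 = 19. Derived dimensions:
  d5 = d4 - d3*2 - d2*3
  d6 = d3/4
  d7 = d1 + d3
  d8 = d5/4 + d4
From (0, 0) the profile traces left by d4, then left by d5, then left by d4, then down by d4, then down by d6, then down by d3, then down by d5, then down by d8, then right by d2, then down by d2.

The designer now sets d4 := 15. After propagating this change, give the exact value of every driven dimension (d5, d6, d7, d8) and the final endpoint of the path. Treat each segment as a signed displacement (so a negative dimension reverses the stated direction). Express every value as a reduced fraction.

Apply edit: d4 := 15
  d5 = d4 - d3*2 - d2*3 = 39/5
  d6 = d3/4 = 3/8
  d7 = d1 + d3 = 15/2
  d8 = d5/4 + d4 = 339/20
Walk from origin (0, 0):
  seg 1: left by d4 = 15 → (-15, 0)
  seg 2: left by d5 = 39/5 → (-114/5, 0)
  seg 3: left by d4 = 15 → (-189/5, 0)
  seg 4: down by d4 = 15 → (-189/5, -15)
  seg 5: down by d6 = 3/8 → (-189/5, -123/8)
  seg 6: down by d3 = 3/2 → (-189/5, -135/8)
  seg 7: down by d5 = 39/5 → (-189/5, -987/40)
  seg 8: down by d8 = 339/20 → (-189/5, -333/8)
  seg 9: right by d2 = 7/5 → (-182/5, -333/8)
  seg 10: down by d2 = 7/5 → (-182/5, -1721/40)

d5 = 39/5
d6 = 3/8
d7 = 15/2
d8 = 339/20
endpoint = (-182/5, -1721/40)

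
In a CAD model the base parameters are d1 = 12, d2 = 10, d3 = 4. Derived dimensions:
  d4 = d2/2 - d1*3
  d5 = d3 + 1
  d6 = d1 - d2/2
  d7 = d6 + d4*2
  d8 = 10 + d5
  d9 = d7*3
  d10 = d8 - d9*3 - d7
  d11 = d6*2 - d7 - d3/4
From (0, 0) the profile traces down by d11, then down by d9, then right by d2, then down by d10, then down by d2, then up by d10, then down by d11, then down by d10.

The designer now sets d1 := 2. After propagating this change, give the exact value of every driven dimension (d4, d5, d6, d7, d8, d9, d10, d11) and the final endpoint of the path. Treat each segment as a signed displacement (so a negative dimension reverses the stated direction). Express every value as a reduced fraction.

Apply edit: d1 := 2
  d4 = d2/2 - d1*3 = -1
  d5 = d3 + 1 = 5
  d6 = d1 - d2/2 = -3
  d7 = d6 + d4*2 = -5
  d8 = 10 + d5 = 15
  d9 = d7*3 = -15
  d10 = d8 - d9*3 - d7 = 65
  d11 = d6*2 - d7 - d3/4 = -2
Walk from origin (0, 0):
  seg 1: down by d11 = -2 → (0, 2)
  seg 2: down by d9 = -15 → (0, 17)
  seg 3: right by d2 = 10 → (10, 17)
  seg 4: down by d10 = 65 → (10, -48)
  seg 5: down by d2 = 10 → (10, -58)
  seg 6: up by d10 = 65 → (10, 7)
  seg 7: down by d11 = -2 → (10, 9)
  seg 8: down by d10 = 65 → (10, -56)

d4 = -1
d5 = 5
d6 = -3
d7 = -5
d8 = 15
d9 = -15
d10 = 65
d11 = -2
endpoint = (10, -56)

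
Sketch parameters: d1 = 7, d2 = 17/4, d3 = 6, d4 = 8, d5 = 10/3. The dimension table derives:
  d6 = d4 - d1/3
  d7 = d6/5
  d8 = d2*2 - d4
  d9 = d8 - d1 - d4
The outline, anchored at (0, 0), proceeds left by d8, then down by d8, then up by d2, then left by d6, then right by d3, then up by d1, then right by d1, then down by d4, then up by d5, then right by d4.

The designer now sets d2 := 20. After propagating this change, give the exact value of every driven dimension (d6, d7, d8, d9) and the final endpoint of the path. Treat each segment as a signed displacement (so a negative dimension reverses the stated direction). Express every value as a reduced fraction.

Apply edit: d2 := 20
  d6 = d4 - d1/3 = 17/3
  d7 = d6/5 = 17/15
  d8 = d2*2 - d4 = 32
  d9 = d8 - d1 - d4 = 17
Walk from origin (0, 0):
  seg 1: left by d8 = 32 → (-32, 0)
  seg 2: down by d8 = 32 → (-32, -32)
  seg 3: up by d2 = 20 → (-32, -12)
  seg 4: left by d6 = 17/3 → (-113/3, -12)
  seg 5: right by d3 = 6 → (-95/3, -12)
  seg 6: up by d1 = 7 → (-95/3, -5)
  seg 7: right by d1 = 7 → (-74/3, -5)
  seg 8: down by d4 = 8 → (-74/3, -13)
  seg 9: up by d5 = 10/3 → (-74/3, -29/3)
  seg 10: right by d4 = 8 → (-50/3, -29/3)

d6 = 17/3
d7 = 17/15
d8 = 32
d9 = 17
endpoint = (-50/3, -29/3)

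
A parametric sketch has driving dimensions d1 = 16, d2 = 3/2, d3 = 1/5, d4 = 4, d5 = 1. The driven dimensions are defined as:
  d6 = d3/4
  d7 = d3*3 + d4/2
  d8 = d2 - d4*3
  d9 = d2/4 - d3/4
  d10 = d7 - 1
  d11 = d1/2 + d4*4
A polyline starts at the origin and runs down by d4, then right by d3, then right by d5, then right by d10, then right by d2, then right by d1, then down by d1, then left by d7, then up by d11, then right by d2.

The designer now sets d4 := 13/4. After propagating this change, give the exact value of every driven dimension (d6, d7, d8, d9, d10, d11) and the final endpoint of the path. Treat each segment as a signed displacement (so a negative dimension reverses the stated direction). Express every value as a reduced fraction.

Apply edit: d4 := 13/4
  d6 = d3/4 = 1/20
  d7 = d3*3 + d4/2 = 89/40
  d8 = d2 - d4*3 = -33/4
  d9 = d2/4 - d3/4 = 13/40
  d10 = d7 - 1 = 49/40
  d11 = d1/2 + d4*4 = 21
Walk from origin (0, 0):
  seg 1: down by d4 = 13/4 → (0, -13/4)
  seg 2: right by d3 = 1/5 → (1/5, -13/4)
  seg 3: right by d5 = 1 → (6/5, -13/4)
  seg 4: right by d10 = 49/40 → (97/40, -13/4)
  seg 5: right by d2 = 3/2 → (157/40, -13/4)
  seg 6: right by d1 = 16 → (797/40, -13/4)
  seg 7: down by d1 = 16 → (797/40, -77/4)
  seg 8: left by d7 = 89/40 → (177/10, -77/4)
  seg 9: up by d11 = 21 → (177/10, 7/4)
  seg 10: right by d2 = 3/2 → (96/5, 7/4)

d6 = 1/20
d7 = 89/40
d8 = -33/4
d9 = 13/40
d10 = 49/40
d11 = 21
endpoint = (96/5, 7/4)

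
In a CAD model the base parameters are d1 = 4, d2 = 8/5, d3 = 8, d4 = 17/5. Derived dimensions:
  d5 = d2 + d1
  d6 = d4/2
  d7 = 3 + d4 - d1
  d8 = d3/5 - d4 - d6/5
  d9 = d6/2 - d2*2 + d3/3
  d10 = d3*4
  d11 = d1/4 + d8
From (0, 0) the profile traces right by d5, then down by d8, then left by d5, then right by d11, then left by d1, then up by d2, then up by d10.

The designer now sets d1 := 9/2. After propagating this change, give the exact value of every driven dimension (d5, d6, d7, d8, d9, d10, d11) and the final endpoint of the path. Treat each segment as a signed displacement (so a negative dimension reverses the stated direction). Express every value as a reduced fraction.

Apply edit: d1 := 9/2
  d5 = d2 + d1 = 61/10
  d6 = d4/2 = 17/10
  d7 = 3 + d4 - d1 = 19/10
  d8 = d3/5 - d4 - d6/5 = -107/50
  d9 = d6/2 - d2*2 + d3/3 = 19/60
  d10 = d3*4 = 32
  d11 = d1/4 + d8 = -203/200
Walk from origin (0, 0):
  seg 1: right by d5 = 61/10 → (61/10, 0)
  seg 2: down by d8 = -107/50 → (61/10, 107/50)
  seg 3: left by d5 = 61/10 → (0, 107/50)
  seg 4: right by d11 = -203/200 → (-203/200, 107/50)
  seg 5: left by d1 = 9/2 → (-1103/200, 107/50)
  seg 6: up by d2 = 8/5 → (-1103/200, 187/50)
  seg 7: up by d10 = 32 → (-1103/200, 1787/50)

d5 = 61/10
d6 = 17/10
d7 = 19/10
d8 = -107/50
d9 = 19/60
d10 = 32
d11 = -203/200
endpoint = (-1103/200, 1787/50)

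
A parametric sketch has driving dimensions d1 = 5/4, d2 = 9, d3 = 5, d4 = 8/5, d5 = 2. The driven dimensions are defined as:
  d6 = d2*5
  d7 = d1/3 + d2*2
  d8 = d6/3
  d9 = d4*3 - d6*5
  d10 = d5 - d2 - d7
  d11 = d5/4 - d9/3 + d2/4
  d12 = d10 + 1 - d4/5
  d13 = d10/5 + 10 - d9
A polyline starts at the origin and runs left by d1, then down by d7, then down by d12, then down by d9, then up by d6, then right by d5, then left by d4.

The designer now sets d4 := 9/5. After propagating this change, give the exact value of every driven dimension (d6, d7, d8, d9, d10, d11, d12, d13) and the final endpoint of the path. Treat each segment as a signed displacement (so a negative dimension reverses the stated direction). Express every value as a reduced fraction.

d6 = 45
d7 = 221/12
d8 = 15
d9 = -1098/5
d10 = -305/12
d11 = 1519/20
d12 = -7433/300
d13 = 13471/60
endpoint = (-21/20, 6774/25)

Apply edit: d4 := 9/5
  d6 = d2*5 = 45
  d7 = d1/3 + d2*2 = 221/12
  d8 = d6/3 = 15
  d9 = d4*3 - d6*5 = -1098/5
  d10 = d5 - d2 - d7 = -305/12
  d11 = d5/4 - d9/3 + d2/4 = 1519/20
  d12 = d10 + 1 - d4/5 = -7433/300
  d13 = d10/5 + 10 - d9 = 13471/60
Walk from origin (0, 0):
  seg 1: left by d1 = 5/4 → (-5/4, 0)
  seg 2: down by d7 = 221/12 → (-5/4, -221/12)
  seg 3: down by d12 = -7433/300 → (-5/4, 159/25)
  seg 4: down by d9 = -1098/5 → (-5/4, 5649/25)
  seg 5: up by d6 = 45 → (-5/4, 6774/25)
  seg 6: right by d5 = 2 → (3/4, 6774/25)
  seg 7: left by d4 = 9/5 → (-21/20, 6774/25)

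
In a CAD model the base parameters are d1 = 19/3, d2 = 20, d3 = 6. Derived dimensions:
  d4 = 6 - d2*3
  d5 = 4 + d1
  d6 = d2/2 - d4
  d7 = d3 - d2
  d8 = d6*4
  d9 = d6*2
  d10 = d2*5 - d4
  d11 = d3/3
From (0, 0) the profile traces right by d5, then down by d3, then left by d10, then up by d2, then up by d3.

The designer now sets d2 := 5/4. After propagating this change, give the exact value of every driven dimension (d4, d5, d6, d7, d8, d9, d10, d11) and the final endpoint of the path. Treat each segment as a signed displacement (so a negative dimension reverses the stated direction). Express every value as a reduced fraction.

Apply edit: d2 := 5/4
  d4 = 6 - d2*3 = 9/4
  d5 = 4 + d1 = 31/3
  d6 = d2/2 - d4 = -13/8
  d7 = d3 - d2 = 19/4
  d8 = d6*4 = -13/2
  d9 = d6*2 = -13/4
  d10 = d2*5 - d4 = 4
  d11 = d3/3 = 2
Walk from origin (0, 0):
  seg 1: right by d5 = 31/3 → (31/3, 0)
  seg 2: down by d3 = 6 → (31/3, -6)
  seg 3: left by d10 = 4 → (19/3, -6)
  seg 4: up by d2 = 5/4 → (19/3, -19/4)
  seg 5: up by d3 = 6 → (19/3, 5/4)

d4 = 9/4
d5 = 31/3
d6 = -13/8
d7 = 19/4
d8 = -13/2
d9 = -13/4
d10 = 4
d11 = 2
endpoint = (19/3, 5/4)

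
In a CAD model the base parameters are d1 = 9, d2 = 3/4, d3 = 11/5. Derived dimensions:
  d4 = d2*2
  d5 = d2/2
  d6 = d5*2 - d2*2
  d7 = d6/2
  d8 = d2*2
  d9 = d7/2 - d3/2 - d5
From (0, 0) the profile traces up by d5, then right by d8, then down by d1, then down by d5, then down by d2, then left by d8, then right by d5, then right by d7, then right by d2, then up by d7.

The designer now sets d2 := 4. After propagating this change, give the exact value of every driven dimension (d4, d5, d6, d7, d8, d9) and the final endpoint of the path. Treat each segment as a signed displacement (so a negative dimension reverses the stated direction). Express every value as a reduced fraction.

Apply edit: d2 := 4
  d4 = d2*2 = 8
  d5 = d2/2 = 2
  d6 = d5*2 - d2*2 = -4
  d7 = d6/2 = -2
  d8 = d2*2 = 8
  d9 = d7/2 - d3/2 - d5 = -41/10
Walk from origin (0, 0):
  seg 1: up by d5 = 2 → (0, 2)
  seg 2: right by d8 = 8 → (8, 2)
  seg 3: down by d1 = 9 → (8, -7)
  seg 4: down by d5 = 2 → (8, -9)
  seg 5: down by d2 = 4 → (8, -13)
  seg 6: left by d8 = 8 → (0, -13)
  seg 7: right by d5 = 2 → (2, -13)
  seg 8: right by d7 = -2 → (0, -13)
  seg 9: right by d2 = 4 → (4, -13)
  seg 10: up by d7 = -2 → (4, -15)

d4 = 8
d5 = 2
d6 = -4
d7 = -2
d8 = 8
d9 = -41/10
endpoint = (4, -15)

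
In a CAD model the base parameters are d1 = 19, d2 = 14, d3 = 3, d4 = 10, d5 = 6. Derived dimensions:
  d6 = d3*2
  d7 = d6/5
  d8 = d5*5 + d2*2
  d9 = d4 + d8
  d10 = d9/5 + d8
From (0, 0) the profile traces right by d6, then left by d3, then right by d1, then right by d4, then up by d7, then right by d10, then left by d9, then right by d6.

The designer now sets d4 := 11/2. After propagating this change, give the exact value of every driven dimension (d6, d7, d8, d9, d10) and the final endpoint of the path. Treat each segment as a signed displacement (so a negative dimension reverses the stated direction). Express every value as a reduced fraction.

d6 = 6
d7 = 6/5
d8 = 58
d9 = 127/2
d10 = 707/10
endpoint = (407/10, 6/5)

Apply edit: d4 := 11/2
  d6 = d3*2 = 6
  d7 = d6/5 = 6/5
  d8 = d5*5 + d2*2 = 58
  d9 = d4 + d8 = 127/2
  d10 = d9/5 + d8 = 707/10
Walk from origin (0, 0):
  seg 1: right by d6 = 6 → (6, 0)
  seg 2: left by d3 = 3 → (3, 0)
  seg 3: right by d1 = 19 → (22, 0)
  seg 4: right by d4 = 11/2 → (55/2, 0)
  seg 5: up by d7 = 6/5 → (55/2, 6/5)
  seg 6: right by d10 = 707/10 → (491/5, 6/5)
  seg 7: left by d9 = 127/2 → (347/10, 6/5)
  seg 8: right by d6 = 6 → (407/10, 6/5)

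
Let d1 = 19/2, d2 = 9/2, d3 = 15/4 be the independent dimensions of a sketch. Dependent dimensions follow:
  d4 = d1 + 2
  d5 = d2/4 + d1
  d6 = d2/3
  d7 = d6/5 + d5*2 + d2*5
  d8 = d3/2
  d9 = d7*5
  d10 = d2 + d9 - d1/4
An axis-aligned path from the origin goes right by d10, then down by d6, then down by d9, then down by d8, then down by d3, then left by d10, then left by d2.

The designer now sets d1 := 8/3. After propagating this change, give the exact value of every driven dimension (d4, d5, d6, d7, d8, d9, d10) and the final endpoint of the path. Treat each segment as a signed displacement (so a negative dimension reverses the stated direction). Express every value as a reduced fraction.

d4 = 14/3
d5 = 91/24
d6 = 3/2
d7 = 1823/60
d8 = 15/8
d9 = 1823/12
d10 = 623/4
endpoint = (-9/2, -3817/24)

Apply edit: d1 := 8/3
  d4 = d1 + 2 = 14/3
  d5 = d2/4 + d1 = 91/24
  d6 = d2/3 = 3/2
  d7 = d6/5 + d5*2 + d2*5 = 1823/60
  d8 = d3/2 = 15/8
  d9 = d7*5 = 1823/12
  d10 = d2 + d9 - d1/4 = 623/4
Walk from origin (0, 0):
  seg 1: right by d10 = 623/4 → (623/4, 0)
  seg 2: down by d6 = 3/2 → (623/4, -3/2)
  seg 3: down by d9 = 1823/12 → (623/4, -1841/12)
  seg 4: down by d8 = 15/8 → (623/4, -3727/24)
  seg 5: down by d3 = 15/4 → (623/4, -3817/24)
  seg 6: left by d10 = 623/4 → (0, -3817/24)
  seg 7: left by d2 = 9/2 → (-9/2, -3817/24)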